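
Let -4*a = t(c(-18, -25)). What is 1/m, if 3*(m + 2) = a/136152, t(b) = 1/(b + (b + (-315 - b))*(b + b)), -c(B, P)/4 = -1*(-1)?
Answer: -4110701184/8221402369 ≈ -0.50000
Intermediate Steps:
c(B, P) = -4 (c(B, P) = -(-4)*(-1) = -4*1 = -4)
t(b) = -1/(629*b) (t(b) = 1/(b - 630*b) = 1/(-629*b) = -1/(629*b))
a = -1/10064 (a = -(-1)/(2516*(-4)) = -(-1)*(-1)/(2516*4) = -¼*1/2516 = -1/10064 ≈ -9.9364e-5)
m = -8221402369/4110701184 (m = -2 + (-1/10064/136152)/3 = -2 + (-1/10064*1/136152)/3 = -2 + (⅓)*(-1/1370233728) = -2 - 1/4110701184 = -8221402369/4110701184 ≈ -2.0000)
1/m = 1/(-8221402369/4110701184) = -4110701184/8221402369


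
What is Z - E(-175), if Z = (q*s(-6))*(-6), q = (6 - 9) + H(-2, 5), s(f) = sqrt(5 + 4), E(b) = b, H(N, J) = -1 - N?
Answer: 211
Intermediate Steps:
s(f) = 3 (s(f) = sqrt(9) = 3)
q = -2 (q = (6 - 9) + (-1 - 1*(-2)) = -3 + (-1 + 2) = -3 + 1 = -2)
Z = 36 (Z = -2*3*(-6) = -6*(-6) = 36)
Z - E(-175) = 36 - 1*(-175) = 36 + 175 = 211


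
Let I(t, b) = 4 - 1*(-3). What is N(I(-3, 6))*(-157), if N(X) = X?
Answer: -1099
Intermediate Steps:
I(t, b) = 7 (I(t, b) = 4 + 3 = 7)
N(I(-3, 6))*(-157) = 7*(-157) = -1099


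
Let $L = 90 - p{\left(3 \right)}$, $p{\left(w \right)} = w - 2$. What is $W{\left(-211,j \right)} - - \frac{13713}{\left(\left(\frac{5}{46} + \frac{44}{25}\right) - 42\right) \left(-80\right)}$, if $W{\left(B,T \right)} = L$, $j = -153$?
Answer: $\frac{4919501}{52744} \approx 93.271$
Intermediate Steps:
$p{\left(w \right)} = -2 + w$ ($p{\left(w \right)} = w - 2 = -2 + w$)
$L = 89$ ($L = 90 - \left(-2 + 3\right) = 90 - 1 = 89$)
$W{\left(B,T \right)} = 89$
$W{\left(-211,j \right)} - - \frac{13713}{\left(\left(\frac{5}{46} + \frac{44}{25}\right) - 42\right) \left(-80\right)} = 89 - - \frac{13713}{\left(\left(\frac{5}{46} + \frac{44}{25}\right) - 42\right) \left(-80\right)} = 89 - - \frac{13713}{\left(\frac{2149}{1150} - 42\right) \left(-80\right)} = 89 - - \frac{13713}{\left(- \frac{46151}{1150}\right) \left(-80\right)} = 89 - - \frac{13713}{\frac{369208}{115}} = 89 - \left(-13713\right) \frac{115}{369208} = 89 - - \frac{225285}{52744} = 89 + \frac{225285}{52744} = \frac{4919501}{52744}$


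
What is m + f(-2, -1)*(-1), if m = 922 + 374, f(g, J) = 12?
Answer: 1284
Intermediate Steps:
m = 1296
m + f(-2, -1)*(-1) = 1296 + 12*(-1) = 1296 - 12 = 1284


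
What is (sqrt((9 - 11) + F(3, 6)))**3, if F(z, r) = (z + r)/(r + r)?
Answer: -5*I*sqrt(5)/8 ≈ -1.3975*I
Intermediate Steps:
F(z, r) = (r + z)/(2*r) (F(z, r) = (r + z)/((2*r)) = (r + z)*(1/(2*r)) = (r + z)/(2*r))
(sqrt((9 - 11) + F(3, 6)))**3 = (sqrt((9 - 11) + (1/2)*(6 + 3)/6))**3 = (sqrt(-2 + (1/2)*(1/6)*9))**3 = (sqrt(-2 + 3/4))**3 = (sqrt(-5/4))**3 = (I*sqrt(5)/2)**3 = -5*I*sqrt(5)/8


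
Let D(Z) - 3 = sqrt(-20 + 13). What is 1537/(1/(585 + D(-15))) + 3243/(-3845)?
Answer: 3474938577/3845 + 1537*I*sqrt(7) ≈ 9.0376e+5 + 4066.5*I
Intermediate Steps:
D(Z) = 3 + I*sqrt(7) (D(Z) = 3 + sqrt(-20 + 13) = 3 + sqrt(-7) = 3 + I*sqrt(7))
1537/(1/(585 + D(-15))) + 3243/(-3845) = 1537/(1/(585 + (3 + I*sqrt(7)))) + 3243/(-3845) = 1537/(1/(588 + I*sqrt(7))) + 3243*(-1/3845) = 1537*(588 + I*sqrt(7)) - 3243/3845 = (903756 + 1537*I*sqrt(7)) - 3243/3845 = 3474938577/3845 + 1537*I*sqrt(7)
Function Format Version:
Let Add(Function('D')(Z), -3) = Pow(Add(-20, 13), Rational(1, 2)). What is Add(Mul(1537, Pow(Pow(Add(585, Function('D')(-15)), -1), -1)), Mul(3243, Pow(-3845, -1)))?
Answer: Add(Rational(3474938577, 3845), Mul(1537, I, Pow(7, Rational(1, 2)))) ≈ Add(9.0376e+5, Mul(4066.5, I))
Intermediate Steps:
Function('D')(Z) = Add(3, Mul(I, Pow(7, Rational(1, 2)))) (Function('D')(Z) = Add(3, Pow(Add(-20, 13), Rational(1, 2))) = Add(3, Pow(-7, Rational(1, 2))) = Add(3, Mul(I, Pow(7, Rational(1, 2)))))
Add(Mul(1537, Pow(Pow(Add(585, Function('D')(-15)), -1), -1)), Mul(3243, Pow(-3845, -1))) = Add(Mul(1537, Pow(Pow(Add(585, Add(3, Mul(I, Pow(7, Rational(1, 2))))), -1), -1)), Mul(3243, Pow(-3845, -1))) = Add(Mul(1537, Pow(Pow(Add(588, Mul(I, Pow(7, Rational(1, 2)))), -1), -1)), Mul(3243, Rational(-1, 3845))) = Add(Mul(1537, Add(588, Mul(I, Pow(7, Rational(1, 2))))), Rational(-3243, 3845)) = Add(Add(903756, Mul(1537, I, Pow(7, Rational(1, 2)))), Rational(-3243, 3845)) = Add(Rational(3474938577, 3845), Mul(1537, I, Pow(7, Rational(1, 2))))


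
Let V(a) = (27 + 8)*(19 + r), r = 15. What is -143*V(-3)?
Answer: -170170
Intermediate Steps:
V(a) = 1190 (V(a) = (27 + 8)*(19 + 15) = 35*34 = 1190)
-143*V(-3) = -143*1190 = -170170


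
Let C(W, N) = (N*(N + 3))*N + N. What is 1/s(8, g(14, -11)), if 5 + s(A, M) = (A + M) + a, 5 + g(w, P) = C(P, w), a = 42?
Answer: 1/3386 ≈ 0.00029533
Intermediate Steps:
C(W, N) = N + N²*(3 + N) (C(W, N) = (N*(3 + N))*N + N = N²*(3 + N) + N = N + N²*(3 + N))
g(w, P) = -5 + w*(1 + w² + 3*w)
s(A, M) = 37 + A + M (s(A, M) = -5 + ((A + M) + 42) = -5 + (42 + A + M) = 37 + A + M)
1/s(8, g(14, -11)) = 1/(37 + 8 + (-5 + 14*(1 + 14² + 3*14))) = 1/(37 + 8 + (-5 + 14*(1 + 196 + 42))) = 1/(37 + 8 + (-5 + 14*239)) = 1/(37 + 8 + (-5 + 3346)) = 1/(37 + 8 + 3341) = 1/3386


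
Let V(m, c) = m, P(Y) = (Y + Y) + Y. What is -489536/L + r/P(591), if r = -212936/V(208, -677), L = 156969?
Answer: -2971630489/803995218 ≈ -3.6961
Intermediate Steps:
P(Y) = 3*Y (P(Y) = 2*Y + Y = 3*Y)
r = -26617/26 (r = -212936/208 = -212936*1/208 = -26617/26 ≈ -1023.7)
-489536/L + r/P(591) = -489536/156969 - 26617/(26*(3*591)) = -489536*1/156969 - 26617/26/1773 = -489536/156969 - 26617/26*1/1773 = -489536/156969 - 26617/46098 = -2971630489/803995218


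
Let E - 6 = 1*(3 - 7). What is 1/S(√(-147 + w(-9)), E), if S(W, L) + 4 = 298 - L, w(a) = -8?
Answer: 1/292 ≈ 0.0034247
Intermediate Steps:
E = 2 (E = 6 + 1*(3 - 7) = 6 + 1*(-4) = 6 - 4 = 2)
S(W, L) = 294 - L (S(W, L) = -4 + (298 - L) = 294 - L)
1/S(√(-147 + w(-9)), E) = 1/(294 - 1*2) = 1/(294 - 2) = 1/292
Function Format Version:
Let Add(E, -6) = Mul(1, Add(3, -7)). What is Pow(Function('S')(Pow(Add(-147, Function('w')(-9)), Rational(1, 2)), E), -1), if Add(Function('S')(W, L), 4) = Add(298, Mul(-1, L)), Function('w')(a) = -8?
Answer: Rational(1, 292) ≈ 0.0034247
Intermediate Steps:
E = 2 (E = Add(6, Mul(1, Add(3, -7))) = Add(6, Mul(1, -4)) = Add(6, -4) = 2)
Function('S')(W, L) = Add(294, Mul(-1, L)) (Function('S')(W, L) = Add(-4, Add(298, Mul(-1, L))) = Add(294, Mul(-1, L)))
Pow(Function('S')(Pow(Add(-147, Function('w')(-9)), Rational(1, 2)), E), -1) = Pow(Add(294, Mul(-1, 2)), -1) = Pow(Add(294, -2), -1) = Pow(292, -1) = Rational(1, 292)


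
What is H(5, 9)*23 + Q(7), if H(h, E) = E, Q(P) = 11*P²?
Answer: 746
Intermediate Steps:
H(5, 9)*23 + Q(7) = 9*23 + 11*7² = 207 + 11*49 = 207 + 539 = 746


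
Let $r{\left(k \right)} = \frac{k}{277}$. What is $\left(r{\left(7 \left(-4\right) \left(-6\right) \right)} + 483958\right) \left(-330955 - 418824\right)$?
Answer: $- \frac{100512774005986}{277} \approx -3.6286 \cdot 10^{11}$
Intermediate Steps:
$r{\left(k \right)} = \frac{k}{277}$ ($r{\left(k \right)} = k \frac{1}{277} = \frac{k}{277}$)
$\left(r{\left(7 \left(-4\right) \left(-6\right) \right)} + 483958\right) \left(-330955 - 418824\right) = \left(\frac{7 \left(-4\right) \left(-6\right)}{277} + 483958\right) \left(-330955 - 418824\right) = \left(\frac{\left(-28\right) \left(-6\right)}{277} + 483958\right) \left(-749779\right) = \left(\frac{1}{277} \cdot 168 + 483958\right) \left(-749779\right) = \left(\frac{168}{277} + 483958\right) \left(-749779\right) = \frac{134056534}{277} \left(-749779\right) = - \frac{100512774005986}{277}$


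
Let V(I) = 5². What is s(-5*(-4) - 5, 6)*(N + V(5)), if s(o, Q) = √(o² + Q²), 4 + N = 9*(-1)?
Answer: 36*√29 ≈ 193.87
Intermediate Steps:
N = -13 (N = -4 + 9*(-1) = -4 - 9 = -13)
V(I) = 25
s(o, Q) = √(Q² + o²)
s(-5*(-4) - 5, 6)*(N + V(5)) = √(6² + (-5*(-4) - 5)²)*(-13 + 25) = √(36 + (20 - 5)²)*12 = √(36 + 15²)*12 = √(36 + 225)*12 = √261*12 = (3*√29)*12 = 36*√29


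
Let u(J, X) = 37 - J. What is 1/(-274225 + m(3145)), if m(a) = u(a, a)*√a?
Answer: -7835/1280563067 + 444*√3145/6402815335 ≈ -2.2295e-6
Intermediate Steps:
m(a) = √a*(37 - a) (m(a) = (37 - a)*√a = √a*(37 - a))
1/(-274225 + m(3145)) = 1/(-274225 + √3145*(37 - 1*3145)) = 1/(-274225 + √3145*(37 - 3145)) = 1/(-274225 + √3145*(-3108)) = 1/(-274225 - 3108*√3145)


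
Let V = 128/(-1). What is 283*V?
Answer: -36224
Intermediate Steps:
V = -128 (V = -1*128 = -128)
283*V = 283*(-128) = -36224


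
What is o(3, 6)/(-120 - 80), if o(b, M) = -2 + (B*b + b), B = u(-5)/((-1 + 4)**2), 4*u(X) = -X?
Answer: -17/2400 ≈ -0.0070833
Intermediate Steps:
u(X) = -X/4 (u(X) = (-X)/4 = -X/4)
B = 5/36 (B = (-1/4*(-5))/((-1 + 4)**2) = 5/(4*(3**2)) = (5/4)/9 = (5/4)*(1/9) = 5/36 ≈ 0.13889)
o(b, M) = -2 + 41*b/36 (o(b, M) = -2 + (5*b/36 + b) = -2 + 41*b/36)
o(3, 6)/(-120 - 80) = (-2 + (41/36)*3)/(-120 - 80) = (-2 + 41/12)/(-200) = (17/12)*(-1/200) = -17/2400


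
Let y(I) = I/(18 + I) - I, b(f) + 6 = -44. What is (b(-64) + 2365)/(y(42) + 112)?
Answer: 23150/707 ≈ 32.744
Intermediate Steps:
b(f) = -50 (b(f) = -6 - 44 = -50)
y(I) = -I + I/(18 + I)
(b(-64) + 2365)/(y(42) + 112) = (-50 + 2365)/(-1*42*(17 + 42)/(18 + 42) + 112) = 2315/(-1*42*59/60 + 112) = 2315/(-1*42*1/60*59 + 112) = 2315/(-413/10 + 112) = 2315/(707/10) = 2315*(10/707) = 23150/707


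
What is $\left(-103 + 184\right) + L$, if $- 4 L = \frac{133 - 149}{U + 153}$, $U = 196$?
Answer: $\frac{28273}{349} \approx 81.011$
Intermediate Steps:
$L = \frac{4}{349}$ ($L = - \frac{\left(133 - 149\right) \frac{1}{196 + 153}}{4} = - \frac{\left(-16\right) \frac{1}{349}}{4} = \left(- \frac{1}{4}\right) \left(- \frac{16}{349}\right) = \frac{4}{349} \approx 0.011461$)
$\left(-103 + 184\right) + L = \left(-103 + 184\right) + \frac{4}{349} = 81 + \frac{4}{349} = \frac{28273}{349}$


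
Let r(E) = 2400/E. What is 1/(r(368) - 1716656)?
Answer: -23/39482938 ≈ -5.8253e-7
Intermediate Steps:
1/(r(368) - 1716656) = 1/(2400/368 - 1716656) = 1/(2400*(1/368) - 1716656) = 1/(150/23 - 1716656) = 1/(-39482938/23) = -23/39482938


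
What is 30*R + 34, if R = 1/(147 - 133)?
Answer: 253/7 ≈ 36.143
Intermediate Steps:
R = 1/14 ≈ 0.071429
30*R + 34 = 30*(1/14) + 34 = 15/7 + 34 = 253/7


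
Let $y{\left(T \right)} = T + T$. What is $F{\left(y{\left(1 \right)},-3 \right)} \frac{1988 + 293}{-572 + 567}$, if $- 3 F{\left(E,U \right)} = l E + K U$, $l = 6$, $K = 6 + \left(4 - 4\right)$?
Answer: $- \frac{4562}{5} \approx -912.4$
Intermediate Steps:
$y{\left(T \right)} = 2 T$
$K = 6$ ($K = 6 + \left(4 - 4\right) = 6 + 0 = 6$)
$F{\left(E,U \right)} = - 2 E - 2 U$ ($F{\left(E,U \right)} = - \frac{6 E + 6 U}{3} = - 2 E - 2 U$)
$F{\left(y{\left(1 \right)},-3 \right)} \frac{1988 + 293}{-572 + 567} = \left(- 2 \cdot 2 \cdot 1 - -6\right) \frac{1988 + 293}{-572 + 567} = \left(\left(-2\right) 2 + 6\right) \frac{2281}{-5} = \left(-4 + 6\right) 2281 \left(- \frac{1}{5}\right) = 2 \left(- \frac{2281}{5}\right) = - \frac{4562}{5}$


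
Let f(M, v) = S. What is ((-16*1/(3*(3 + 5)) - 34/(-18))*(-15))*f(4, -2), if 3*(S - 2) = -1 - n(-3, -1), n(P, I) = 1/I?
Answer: -110/3 ≈ -36.667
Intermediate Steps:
S = 2 (S = 2 + (-1 - 1/(-1))/3 = 2 + (-1 - 1*(-1))/3 = 2 + (-1 + 1)/3 = 2 + (⅓)*0 = 2 + 0 = 2)
f(M, v) = 2
((-16*1/(3*(3 + 5)) - 34/(-18))*(-15))*f(4, -2) = ((-16*1/(3*(3 + 5)) - 34/(-18))*(-15))*2 = ((-16/(8*3) - 34*(-1/18))*(-15))*2 = ((-16/24 + 17/9)*(-15))*2 = ((-16*1/24 + 17/9)*(-15))*2 = ((-⅔ + 17/9)*(-15))*2 = ((11/9)*(-15))*2 = -55/3*2 = -110/3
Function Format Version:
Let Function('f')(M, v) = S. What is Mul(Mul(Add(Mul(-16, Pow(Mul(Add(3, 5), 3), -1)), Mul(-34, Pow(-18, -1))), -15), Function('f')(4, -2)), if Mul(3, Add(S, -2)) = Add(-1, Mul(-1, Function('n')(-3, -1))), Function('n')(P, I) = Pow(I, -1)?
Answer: Rational(-110, 3) ≈ -36.667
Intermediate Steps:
S = 2 (S = Add(2, Mul(Rational(1, 3), Add(-1, Mul(-1, Pow(-1, -1))))) = Add(2, Mul(Rational(1, 3), Add(-1, Mul(-1, -1)))) = Add(2, Mul(Rational(1, 3), Add(-1, 1))) = Add(2, Mul(Rational(1, 3), 0)) = Add(2, 0) = 2)
Function('f')(M, v) = 2
Mul(Mul(Add(Mul(-16, Pow(Mul(Add(3, 5), 3), -1)), Mul(-34, Pow(-18, -1))), -15), Function('f')(4, -2)) = Mul(Mul(Add(Mul(-16, Pow(Mul(Add(3, 5), 3), -1)), Mul(-34, Pow(-18, -1))), -15), 2) = Mul(Mul(Add(Mul(-16, Pow(Mul(8, 3), -1)), Mul(-34, Rational(-1, 18))), -15), 2) = Mul(Mul(Add(Mul(-16, Pow(24, -1)), Rational(17, 9)), -15), 2) = Mul(Mul(Add(Mul(-16, Rational(1, 24)), Rational(17, 9)), -15), 2) = Mul(Mul(Add(Rational(-2, 3), Rational(17, 9)), -15), 2) = Mul(Mul(Rational(11, 9), -15), 2) = Mul(Rational(-55, 3), 2) = Rational(-110, 3)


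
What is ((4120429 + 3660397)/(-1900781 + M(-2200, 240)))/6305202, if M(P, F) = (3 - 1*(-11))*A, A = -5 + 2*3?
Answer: -3890413/5992359944967 ≈ -6.4923e-7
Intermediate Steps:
A = 1 (A = -5 + 6 = 1)
M(P, F) = 14 (M(P, F) = (3 - 1*(-11))*1 = (3 + 11)*1 = 14*1 = 14)
((4120429 + 3660397)/(-1900781 + M(-2200, 240)))/6305202 = ((4120429 + 3660397)/(-1900781 + 14))/6305202 = (7780826/(-1900767))*(1/6305202) = (7780826*(-1/1900767))*(1/6305202) = -7780826/1900767*1/6305202 = -3890413/5992359944967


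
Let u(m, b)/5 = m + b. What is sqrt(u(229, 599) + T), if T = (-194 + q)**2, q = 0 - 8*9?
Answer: 4*sqrt(4681) ≈ 273.67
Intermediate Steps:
q = -72 (q = 0 - 72 = -72)
T = 70756 (T = (-194 - 72)**2 = (-266)**2 = 70756)
u(m, b) = 5*b + 5*m (u(m, b) = 5*(m + b) = 5*(b + m) = 5*b + 5*m)
sqrt(u(229, 599) + T) = sqrt((5*599 + 5*229) + 70756) = sqrt((2995 + 1145) + 70756) = sqrt(4140 + 70756) = sqrt(74896) = 4*sqrt(4681)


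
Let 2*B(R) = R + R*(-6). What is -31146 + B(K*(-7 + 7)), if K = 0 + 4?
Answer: -31146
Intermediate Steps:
K = 4
B(R) = -5*R/2 (B(R) = (R + R*(-6))/2 = (R - 6*R)/2 = (-5*R)/2 = -5*R/2)
-31146 + B(K*(-7 + 7)) = -31146 - 10*(-7 + 7) = -31146 - 10*0 = -31146 - 5/2*0 = -31146 + 0 = -31146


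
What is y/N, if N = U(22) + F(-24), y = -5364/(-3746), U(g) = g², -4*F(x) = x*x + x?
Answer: 1341/324029 ≈ 0.0041385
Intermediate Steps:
F(x) = -x/4 - x²/4 (F(x) = -(x*x + x)/4 = -(x² + x)/4 = -(x + x²)/4 = -x/4 - x²/4)
y = 2682/1873 (y = -5364*(-1/3746) = 2682/1873 ≈ 1.4319)
N = 346 (N = 22² - ¼*(-24)*(1 - 24) = 484 - ¼*(-24)*(-23) = 484 - 138 = 346)
y/N = (2682/1873)/346 = (2682/1873)*(1/346) = 1341/324029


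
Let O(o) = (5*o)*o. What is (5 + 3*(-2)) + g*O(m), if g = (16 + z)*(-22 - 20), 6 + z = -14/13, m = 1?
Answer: -24373/13 ≈ -1874.8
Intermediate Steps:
z = -92/13 (z = -6 - 14/13 = -92/13 ≈ -7.0769)
O(o) = 5*o²
g = -4872/13 (g = (16 - 92/13)*(-22 - 20) = (116/13)*(-42) = -4872/13 ≈ -374.77)
(5 + 3*(-2)) + g*O(m) = (5 + 3*(-2)) - 24360*1²/13 = (5 - 6) - 24360/13 = -1 - 4872/13*5 = -1 - 24360/13 = -24373/13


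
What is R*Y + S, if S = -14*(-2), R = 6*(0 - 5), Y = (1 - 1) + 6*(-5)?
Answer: 928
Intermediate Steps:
Y = -30 (Y = 0 - 30 = -30)
R = -30 (R = 6*(-5) = -30)
S = 28
R*Y + S = -30*(-30) + 28 = 900 + 28 = 928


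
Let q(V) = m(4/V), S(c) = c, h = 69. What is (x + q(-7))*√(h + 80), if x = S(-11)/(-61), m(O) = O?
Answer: -167*√149/427 ≈ -4.7740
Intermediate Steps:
q(V) = 4/V
x = 11/61 (x = -11/(-61) = -11*(-1/61) = 11/61 ≈ 0.18033)
(x + q(-7))*√(h + 80) = (11/61 + 4/(-7))*√(69 + 80) = (11/61 + 4*(-⅐))*√149 = (11/61 - 4/7)*√149 = -167*√149/427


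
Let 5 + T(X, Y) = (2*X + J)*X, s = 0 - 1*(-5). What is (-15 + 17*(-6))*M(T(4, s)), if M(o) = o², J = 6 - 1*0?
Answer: -304317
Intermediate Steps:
J = 6 (J = 6 + 0 = 6)
s = 5 (s = 0 + 5 = 5)
T(X, Y) = -5 + X*(6 + 2*X) (T(X, Y) = -5 + (2*X + 6)*X = -5 + (6 + 2*X)*X = -5 + X*(6 + 2*X))
(-15 + 17*(-6))*M(T(4, s)) = (-15 + 17*(-6))*(-5 + 2*4² + 6*4)² = (-15 - 102)*(-5 + 2*16 + 24)² = -117*(-5 + 32 + 24)² = -117*51² = -117*2601 = -304317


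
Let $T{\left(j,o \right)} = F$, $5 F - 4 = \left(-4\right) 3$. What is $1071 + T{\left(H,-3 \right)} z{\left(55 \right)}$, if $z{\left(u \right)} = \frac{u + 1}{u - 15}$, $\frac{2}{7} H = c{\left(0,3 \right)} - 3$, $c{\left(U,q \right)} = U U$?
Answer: $\frac{26719}{25} \approx 1068.8$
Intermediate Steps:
$c{\left(U,q \right)} = U^{2}$
$H = - \frac{21}{2}$ ($H = \frac{7 \left(0^{2} - 3\right)}{2} = \frac{7 \left(0 - 3\right)}{2} = \frac{7}{2} \left(-3\right) = - \frac{21}{2} \approx -10.5$)
$z{\left(u \right)} = \frac{1 + u}{-15 + u}$
$F = - \frac{8}{5}$ ($F = \frac{4}{5} + \frac{\left(-4\right) 3}{5} = \frac{4}{5} + \frac{1}{5} \left(-12\right) = \frac{4}{5} - \frac{12}{5} = - \frac{8}{5} \approx -1.6$)
$T{\left(j,o \right)} = - \frac{8}{5}$
$1071 + T{\left(H,-3 \right)} z{\left(55 \right)} = 1071 - \frac{8 \frac{1 + 55}{-15 + 55}}{5} = 1071 - \frac{8 \cdot \frac{1}{40} \cdot 56}{5} = 1071 - \frac{56}{25} = \frac{26719}{25}$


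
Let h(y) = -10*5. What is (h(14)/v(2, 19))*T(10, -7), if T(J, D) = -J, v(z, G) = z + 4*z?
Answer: 50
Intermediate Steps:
h(y) = -50
v(z, G) = 5*z
(h(14)/v(2, 19))*T(10, -7) = (-50/(5*2))*(-1*10) = -50/10*(-10) = -50*⅒*(-10) = -5*(-10) = 50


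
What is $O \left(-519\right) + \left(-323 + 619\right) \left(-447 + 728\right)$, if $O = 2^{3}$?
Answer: $79024$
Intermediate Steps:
$O = 8$
$O \left(-519\right) + \left(-323 + 619\right) \left(-447 + 728\right) = 8 \left(-519\right) + \left(-323 + 619\right) \left(-447 + 728\right) = -4152 + 296 \cdot 281 = -4152 + 83176 = 79024$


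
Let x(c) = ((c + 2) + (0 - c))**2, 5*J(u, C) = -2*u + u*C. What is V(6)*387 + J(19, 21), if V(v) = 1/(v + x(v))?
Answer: 1109/10 ≈ 110.90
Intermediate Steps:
J(u, C) = -2*u/5 + C*u/5 (J(u, C) = (-2*u + u*C)/5 = (-2*u + C*u)/5 = -2*u/5 + C*u/5)
x(c) = 4 (x(c) = ((2 + c) - c)**2 = 2**2 = 4)
V(v) = 1/(4 + v) (V(v) = 1/(v + 4) = 1/(4 + v))
V(6)*387 + J(19, 21) = 387/(4 + 6) + (1/5)*19*(-2 + 21) = 387/10 + (1/5)*19*19 = (1/10)*387 + 361/5 = 387/10 + 361/5 = 1109/10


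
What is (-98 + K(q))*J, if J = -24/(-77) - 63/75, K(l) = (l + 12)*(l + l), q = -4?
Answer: 164754/1925 ≈ 85.586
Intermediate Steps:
K(l) = 2*l*(12 + l) (K(l) = (12 + l)*(2*l) = 2*l*(12 + l))
J = -1017/1925 (J = -24*(-1/77) - 63*1/75 = 24/77 - 21/25 = -1017/1925 ≈ -0.52831)
(-98 + K(q))*J = (-98 + 2*(-4)*(12 - 4))*(-1017/1925) = (-98 + 2*(-4)*8)*(-1017/1925) = (-98 - 64)*(-1017/1925) = -162*(-1017/1925) = 164754/1925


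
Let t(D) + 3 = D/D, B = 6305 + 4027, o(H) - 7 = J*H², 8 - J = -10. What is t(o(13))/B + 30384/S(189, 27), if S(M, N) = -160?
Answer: -2452561/12915 ≈ -189.90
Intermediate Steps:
J = 18 (J = 8 - 1*(-10) = 8 + 10 = 18)
o(H) = 7 + 18*H²
B = 10332
t(D) = -2 (t(D) = -3 + D/D = -3 + 1 = -2)
t(o(13))/B + 30384/S(189, 27) = -2/10332 + 30384/(-160) = -2*1/10332 + 30384*(-1/160) = -1/5166 - 1899/10 = -2452561/12915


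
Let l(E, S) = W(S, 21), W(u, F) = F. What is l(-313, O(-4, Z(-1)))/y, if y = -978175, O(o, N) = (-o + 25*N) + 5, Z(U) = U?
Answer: -21/978175 ≈ -2.1469e-5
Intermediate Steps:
O(o, N) = 5 - o + 25*N
l(E, S) = 21
l(-313, O(-4, Z(-1)))/y = 21/(-978175) = 21*(-1/978175) = -21/978175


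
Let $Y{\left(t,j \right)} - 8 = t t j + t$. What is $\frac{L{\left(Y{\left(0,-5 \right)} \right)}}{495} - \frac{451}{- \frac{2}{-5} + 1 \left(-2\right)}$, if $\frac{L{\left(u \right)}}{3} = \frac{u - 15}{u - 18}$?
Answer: $\frac{1860403}{6600} \approx 281.88$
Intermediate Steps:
$Y{\left(t,j \right)} = 8 + t + j t^{2}$ ($Y{\left(t,j \right)} = 8 + \left(t t j + t\right) = 8 + \left(t^{2} j + t\right) = 8 + \left(j t^{2} + t\right) = 8 + \left(t + j t^{2}\right) = 8 + t + j t^{2}$)
$L{\left(u \right)} = \frac{3 \left(-15 + u\right)}{-18 + u}$ ($L{\left(u \right)} = 3 \frac{u - 15}{u - 18} = 3 \frac{-15 + u}{-18 + u} = \frac{3 \left(-15 + u\right)}{-18 + u}$)
$\frac{L{\left(Y{\left(0,-5 \right)} \right)}}{495} - \frac{451}{- \frac{2}{-5} + 1 \left(-2\right)} = \frac{3 \frac{1}{-18 + \left(8 + 0 - 5 \cdot 0^{2}\right)} \left(-15 + \left(8 + 0 - 5 \cdot 0^{2}\right)\right)}{495} - \frac{451}{- \frac{2}{-5} + 1 \left(-2\right)} = \frac{3 \left(-15 + \left(8 + 0 - 0\right)\right)}{-18 + \left(8 + 0 - 0\right)} \frac{1}{495} - \frac{451}{\left(-2\right) \left(- \frac{1}{5}\right) - 2} = \frac{3 \left(-15 + \left(8 + 0 + 0\right)\right)}{-18 + \left(8 + 0 + 0\right)} \frac{1}{495} - \frac{451}{\frac{2}{5} - 2} = \frac{3 \left(-15 + 8\right)}{-18 + 8} \cdot \frac{1}{495} - \frac{451}{- \frac{8}{5}} = 3 \frac{1}{-10} \left(-7\right) \frac{1}{495} - - \frac{2255}{8} = 3 \left(- \frac{1}{10}\right) \left(-7\right) \frac{1}{495} + \frac{2255}{8} = \frac{21}{10} \cdot \frac{1}{495} + \frac{2255}{8} = \frac{7}{1650} + \frac{2255}{8} = \frac{1860403}{6600}$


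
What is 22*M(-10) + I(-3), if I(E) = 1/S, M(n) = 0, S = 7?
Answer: ⅐ ≈ 0.14286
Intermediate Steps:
I(E) = ⅐ (I(E) = 1/7 = ⅐)
22*M(-10) + I(-3) = 22*0 + ⅐ = 0 + ⅐ = ⅐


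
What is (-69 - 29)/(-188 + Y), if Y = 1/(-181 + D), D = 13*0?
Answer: 17738/34029 ≈ 0.52126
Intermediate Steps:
D = 0
Y = -1/181 (Y = 1/(-181 + 0) = 1/(-181) = -1/181 ≈ -0.0055249)
(-69 - 29)/(-188 + Y) = (-69 - 29)/(-188 - 1/181) = -98/(-34029/181) = -98*(-181/34029) = 17738/34029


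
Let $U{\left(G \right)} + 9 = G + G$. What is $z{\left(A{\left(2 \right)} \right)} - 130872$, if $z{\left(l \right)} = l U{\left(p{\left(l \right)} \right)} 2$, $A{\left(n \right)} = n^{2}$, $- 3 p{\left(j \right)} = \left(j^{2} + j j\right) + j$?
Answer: $-131136$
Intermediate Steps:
$p{\left(j \right)} = - \frac{2 j^{2}}{3} - \frac{j}{3}$ ($p{\left(j \right)} = - \frac{\left(j^{2} + j j\right) + j}{3} = - \frac{\left(j^{2} + j^{2}\right) + j}{3} = - \frac{2 j^{2} + j}{3} = - \frac{j + 2 j^{2}}{3} = - \frac{2 j^{2}}{3} - \frac{j}{3}$)
$U{\left(G \right)} = -9 + 2 G$ ($U{\left(G \right)} = -9 + \left(G + G\right) = -9 + 2 G$)
$z{\left(l \right)} = 2 l \left(-9 - \frac{2 l \left(1 + 2 l\right)}{3}\right)$ ($z{\left(l \right)} = l \left(-9 + 2 \left(- \frac{l \left(1 + 2 l\right)}{3}\right)\right) 2 = l \left(-9 - \frac{2 l \left(1 + 2 l\right)}{3}\right) 2 = 2 l \left(-9 - \frac{2 l \left(1 + 2 l\right)}{3}\right)$)
$z{\left(A{\left(2 \right)} \right)} - 130872 = - \frac{2 \cdot 2^{2} \left(27 + 2 \cdot 2^{2} \left(1 + 2 \cdot 2^{2}\right)\right)}{3} - 130872 = \left(- \frac{2}{3}\right) 4 \left(27 + 2 \cdot 4 \left(1 + 2 \cdot 4\right)\right) - 130872 = \left(- \frac{2}{3}\right) 4 \left(27 + 2 \cdot 4 \left(1 + 8\right)\right) - 130872 = \left(- \frac{2}{3}\right) 4 \left(27 + 2 \cdot 4 \cdot 9\right) - 130872 = \left(- \frac{2}{3}\right) 4 \left(27 + 72\right) - 130872 = \left(- \frac{2}{3}\right) 4 \cdot 99 - 130872 = -264 - 130872 = -131136$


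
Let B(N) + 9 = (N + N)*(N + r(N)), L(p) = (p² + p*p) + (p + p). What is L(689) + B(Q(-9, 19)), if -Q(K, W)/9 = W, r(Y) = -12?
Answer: 1013397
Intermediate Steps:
Q(K, W) = -9*W
L(p) = 2*p + 2*p² (L(p) = (p² + p²) + 2*p = 2*p² + 2*p = 2*p + 2*p²)
B(N) = -9 + 2*N*(-12 + N) (B(N) = -9 + (N + N)*(N - 12) = -9 + (2*N)*(-12 + N) = -9 + 2*N*(-12 + N))
L(689) + B(Q(-9, 19)) = 2*689*(1 + 689) + (-9 - (-216)*19 + 2*(-9*19)²) = 2*689*690 + (-9 - 24*(-171) + 2*(-171)²) = 950820 + (-9 + 4104 + 2*29241) = 950820 + (-9 + 4104 + 58482) = 950820 + 62577 = 1013397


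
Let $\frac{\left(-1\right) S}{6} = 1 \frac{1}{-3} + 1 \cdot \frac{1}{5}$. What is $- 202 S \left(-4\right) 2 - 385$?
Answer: $\frac{4539}{5} \approx 907.8$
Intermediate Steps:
$S = \frac{4}{5}$ ($S = - 6 \left(1 \frac{1}{-3} + 1 \cdot \frac{1}{5}\right) = - 6 \left(1 \left(- \frac{1}{3}\right) + 1 \cdot \frac{1}{5}\right) = - 6 \left(- \frac{1}{3} + \frac{1}{5}\right) = \left(-6\right) \left(- \frac{2}{15}\right) = \frac{4}{5} \approx 0.8$)
$- 202 S \left(-4\right) 2 - 385 = - 202 \cdot \frac{4}{5} \left(-4\right) 2 - 385 = - 202 \left(\left(- \frac{16}{5}\right) 2\right) - 385 = \left(-202\right) \left(- \frac{32}{5}\right) - 385 = \frac{6464}{5} - 385 = \frac{4539}{5}$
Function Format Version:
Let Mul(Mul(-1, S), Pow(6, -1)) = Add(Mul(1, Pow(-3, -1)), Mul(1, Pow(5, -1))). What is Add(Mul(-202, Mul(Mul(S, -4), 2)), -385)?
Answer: Rational(4539, 5) ≈ 907.80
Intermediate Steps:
S = Rational(4, 5) (S = Mul(-6, Add(Mul(1, Pow(-3, -1)), Mul(1, Pow(5, -1)))) = Mul(-6, Add(Mul(1, Rational(-1, 3)), Mul(1, Rational(1, 5)))) = Mul(-6, Add(Rational(-1, 3), Rational(1, 5))) = Mul(-6, Rational(-2, 15)) = Rational(4, 5) ≈ 0.80000)
Add(Mul(-202, Mul(Mul(S, -4), 2)), -385) = Add(Mul(-202, Mul(Mul(Rational(4, 5), -4), 2)), -385) = Add(Mul(-202, Mul(Rational(-16, 5), 2)), -385) = Add(Mul(-202, Rational(-32, 5)), -385) = Add(Rational(6464, 5), -385) = Rational(4539, 5)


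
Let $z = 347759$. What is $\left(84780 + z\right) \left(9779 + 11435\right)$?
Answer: $9175882346$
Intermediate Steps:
$\left(84780 + z\right) \left(9779 + 11435\right) = \left(84780 + 347759\right) \left(9779 + 11435\right) = 432539 \cdot 21214 = 9175882346$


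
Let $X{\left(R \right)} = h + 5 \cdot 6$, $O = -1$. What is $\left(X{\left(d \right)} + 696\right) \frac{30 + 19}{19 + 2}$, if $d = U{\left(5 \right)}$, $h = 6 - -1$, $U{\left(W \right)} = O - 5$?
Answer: $\frac{5131}{3} \approx 1710.3$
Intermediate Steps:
$U{\left(W \right)} = -6$ ($U{\left(W \right)} = -1 - 5 = -6$)
$h = 7$ ($h = 6 + 1 = 7$)
$d = -6$
$X{\left(R \right)} = 37$ ($X{\left(R \right)} = 7 + 5 \cdot 6 = 7 + 30 = 37$)
$\left(X{\left(d \right)} + 696\right) \frac{30 + 19}{19 + 2} = \left(37 + 696\right) \frac{30 + 19}{19 + 2} = 733 \cdot \frac{49}{21} = 733 \cdot 49 \cdot \frac{1}{21} = 733 \cdot \frac{7}{3} = \frac{5131}{3}$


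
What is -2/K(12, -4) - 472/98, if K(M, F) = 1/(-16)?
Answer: 1332/49 ≈ 27.184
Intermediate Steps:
K(M, F) = -1/16
-2/K(12, -4) - 472/98 = -2/(-1/16) - 472/98 = -2*(-16) - 472*1/98 = 32 - 236/49 = 1332/49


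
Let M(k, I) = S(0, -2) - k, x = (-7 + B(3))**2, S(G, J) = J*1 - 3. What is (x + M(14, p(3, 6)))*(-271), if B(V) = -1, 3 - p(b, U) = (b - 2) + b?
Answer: -12195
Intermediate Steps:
S(G, J) = -3 + J (S(G, J) = J - 3 = -3 + J)
p(b, U) = 5 - 2*b (p(b, U) = 3 - ((b - 2) + b) = 3 - ((-2 + b) + b) = 3 - (-2 + 2*b) = 3 + (2 - 2*b) = 5 - 2*b)
x = 64 (x = (-7 - 1)**2 = (-8)**2 = 64)
M(k, I) = -5 - k (M(k, I) = (-3 - 2) - k = -5 - k)
(x + M(14, p(3, 6)))*(-271) = (64 + (-5 - 1*14))*(-271) = (64 + (-5 - 14))*(-271) = (64 - 19)*(-271) = 45*(-271) = -12195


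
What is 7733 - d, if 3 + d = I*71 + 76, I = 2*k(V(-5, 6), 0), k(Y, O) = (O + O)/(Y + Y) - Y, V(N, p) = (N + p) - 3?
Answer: 7376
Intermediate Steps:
V(N, p) = -3 + N + p
k(Y, O) = -Y + O/Y (k(Y, O) = (2*O)/((2*Y)) - Y = (2*O)*(1/(2*Y)) - Y = O/Y - Y = -Y + O/Y)
I = 4 (I = 2*(-(-3 - 5 + 6) + 0/(-3 - 5 + 6)) = 2*(-1*(-2) + 0/(-2)) = 2*(2 + 0*(-½)) = 2*(2 + 0) = 2*2 = 4)
d = 357 (d = -3 + (4*71 + 76) = -3 + (284 + 76) = -3 + 360 = 357)
7733 - d = 7733 - 1*357 = 7733 - 357 = 7376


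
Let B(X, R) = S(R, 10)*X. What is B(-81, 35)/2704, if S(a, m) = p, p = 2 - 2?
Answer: 0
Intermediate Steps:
p = 0
S(a, m) = 0
B(X, R) = 0 (B(X, R) = 0*X = 0)
B(-81, 35)/2704 = 0/2704 = 0*(1/2704) = 0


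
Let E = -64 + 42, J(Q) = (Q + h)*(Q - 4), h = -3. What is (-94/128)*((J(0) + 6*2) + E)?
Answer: -47/32 ≈ -1.4688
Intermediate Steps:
J(Q) = (-4 + Q)*(-3 + Q) (J(Q) = (Q - 3)*(Q - 4) = (-3 + Q)*(-4 + Q) = (-4 + Q)*(-3 + Q))
E = -22
(-94/128)*((J(0) + 6*2) + E) = (-94/128)*(((12 + 0² - 7*0) + 6*2) - 22) = (-94*1/128)*(((12 + 0 + 0) + 12) - 22) = -47*((12 + 12) - 22)/64 = -47*(24 - 22)/64 = -47/64*2 = -47/32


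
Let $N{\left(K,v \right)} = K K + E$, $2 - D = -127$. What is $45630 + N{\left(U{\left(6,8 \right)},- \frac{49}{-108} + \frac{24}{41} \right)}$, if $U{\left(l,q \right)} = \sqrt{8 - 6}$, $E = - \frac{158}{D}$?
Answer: $\frac{5886370}{129} \approx 45631.0$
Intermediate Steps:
$D = 129$ ($D = 2 - -127 = 2 + 127 = 129$)
$E = - \frac{158}{129} \approx -1.2248$
$U{\left(l,q \right)} = \sqrt{2}$
$N{\left(K,v \right)} = - \frac{158}{129} + K^{2}$ ($N{\left(K,v \right)} = K K - \frac{158}{129} = K^{2} - \frac{158}{129} = - \frac{158}{129} + K^{2}$)
$45630 + N{\left(U{\left(6,8 \right)},- \frac{49}{-108} + \frac{24}{41} \right)} = 45630 - \left(\frac{158}{129} - \left(\sqrt{2}\right)^{2}\right) = 45630 + \left(- \frac{158}{129} + 2\right) = 45630 + \frac{100}{129} = \frac{5886370}{129}$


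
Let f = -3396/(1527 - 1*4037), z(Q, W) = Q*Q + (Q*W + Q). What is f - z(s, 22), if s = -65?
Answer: -3424452/1255 ≈ -2728.6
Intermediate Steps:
z(Q, W) = Q + Q² + Q*W (z(Q, W) = Q² + (Q + Q*W) = Q + Q² + Q*W)
f = 1698/1255 (f = -3396/(1527 - 4037) = -3396/(-2510) = -3396*(-1/2510) = 1698/1255 ≈ 1.3530)
f - z(s, 22) = 1698/1255 - (-65)*(1 - 65 + 22) = 1698/1255 - (-65)*(-42) = 1698/1255 - 1*2730 = 1698/1255 - 2730 = -3424452/1255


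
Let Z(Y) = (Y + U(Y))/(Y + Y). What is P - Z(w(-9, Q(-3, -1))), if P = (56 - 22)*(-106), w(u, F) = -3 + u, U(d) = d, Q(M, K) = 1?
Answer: -3605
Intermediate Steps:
P = -3604 (P = 34*(-106) = -3604)
Z(Y) = 1 (Z(Y) = (Y + Y)/(Y + Y) = (2*Y)/((2*Y)) = (2*Y)*(1/(2*Y)) = 1)
P - Z(w(-9, Q(-3, -1))) = -3604 - 1*1 = -3604 - 1 = -3605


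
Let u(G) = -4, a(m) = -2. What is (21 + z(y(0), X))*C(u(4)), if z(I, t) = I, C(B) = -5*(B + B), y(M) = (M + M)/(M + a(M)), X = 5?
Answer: 840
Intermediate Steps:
y(M) = 2*M/(-2 + M) (y(M) = (M + M)/(M - 2) = (2*M)/(-2 + M) = 2*M/(-2 + M))
C(B) = -10*B
(21 + z(y(0), X))*C(u(4)) = (21 + 2*0/(-2 + 0))*(-10*(-4)) = (21 + 2*0/(-2))*40 = (21 + 2*0*(-1/2))*40 = (21 + 0)*40 = 21*40 = 840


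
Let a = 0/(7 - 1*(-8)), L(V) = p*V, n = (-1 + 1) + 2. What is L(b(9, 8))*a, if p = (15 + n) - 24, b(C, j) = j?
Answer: 0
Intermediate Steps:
n = 2 (n = 0 + 2 = 2)
p = -7 (p = (15 + 2) - 24 = 17 - 24 = -7)
L(V) = -7*V
a = 0 (a = 0/(7 + 8) = 0/15 = 0*(1/15) = 0)
L(b(9, 8))*a = -7*8*0 = -56*0 = 0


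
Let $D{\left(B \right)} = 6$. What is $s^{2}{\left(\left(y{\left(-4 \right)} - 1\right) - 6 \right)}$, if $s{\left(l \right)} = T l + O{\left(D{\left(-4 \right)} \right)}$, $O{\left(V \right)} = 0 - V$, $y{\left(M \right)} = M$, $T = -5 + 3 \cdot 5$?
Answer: $13456$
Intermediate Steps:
$T = 10$ ($T = -5 + 15 = 10$)
$O{\left(V \right)} = - V$
$s{\left(l \right)} = -6 + 10 l$ ($s{\left(l \right)} = 10 l - 6 = -6 + 10 l$)
$s^{2}{\left(\left(y{\left(-4 \right)} - 1\right) - 6 \right)} = \left(-6 + 10 \left(\left(-4 - 1\right) - 6\right)\right)^{2} = \left(-6 + 10 \left(-5 - 6\right)\right)^{2} = \left(-6 + 10 \left(-11\right)\right)^{2} = \left(-6 - 110\right)^{2} = \left(-116\right)^{2} = 13456$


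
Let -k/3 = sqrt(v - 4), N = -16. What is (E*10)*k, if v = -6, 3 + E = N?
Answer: 570*I*sqrt(10) ≈ 1802.5*I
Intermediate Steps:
E = -19 (E = -3 - 16 = -19)
k = -3*I*sqrt(10) (k = -3*sqrt(-6 - 4) = -3*I*sqrt(10) ≈ -9.4868*I)
(E*10)*k = (-19*10)*(-3*I*sqrt(10)) = -(-570)*I*sqrt(10) = 570*I*sqrt(10)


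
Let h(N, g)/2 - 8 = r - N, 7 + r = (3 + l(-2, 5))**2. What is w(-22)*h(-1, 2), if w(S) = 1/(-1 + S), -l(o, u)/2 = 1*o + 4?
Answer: -6/23 ≈ -0.26087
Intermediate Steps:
l(o, u) = -8 - 2*o (l(o, u) = -2*(1*o + 4) = -2*(o + 4) = -2*(4 + o) = -8 - 2*o)
r = -6 (r = -7 + (3 + (-8 - 2*(-2)))**2 = -7 + (3 + (-8 + 4))**2 = -7 + (3 - 4)**2 = -7 + (-1)**2 = -7 + 1 = -6)
h(N, g) = 4 - 2*N (h(N, g) = 16 + 2*(-6 - N) = 16 + (-12 - 2*N) = 4 - 2*N)
w(-22)*h(-1, 2) = (4 - 2*(-1))/(-1 - 22) = (4 + 2)/(-23) = -1/23*6 = -6/23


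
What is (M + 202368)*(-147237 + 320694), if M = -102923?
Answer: 17249431365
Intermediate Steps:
(M + 202368)*(-147237 + 320694) = (-102923 + 202368)*(-147237 + 320694) = 99445*173457 = 17249431365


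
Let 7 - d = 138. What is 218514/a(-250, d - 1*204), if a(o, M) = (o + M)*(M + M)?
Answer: 36419/65325 ≈ 0.55750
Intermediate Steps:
d = -131 (d = 7 - 1*138 = 7 - 138 = -131)
a(o, M) = 2*M*(M + o) (a(o, M) = (M + o)*(2*M) = 2*M*(M + o))
218514/a(-250, d - 1*204) = 218514/((2*(-131 - 1*204)*((-131 - 1*204) - 250))) = 218514/((2*(-131 - 204)*((-131 - 204) - 250))) = 218514/((2*(-335)*(-335 - 250))) = 218514/((2*(-335)*(-585))) = 218514/391950 = 218514*(1/391950) = 36419/65325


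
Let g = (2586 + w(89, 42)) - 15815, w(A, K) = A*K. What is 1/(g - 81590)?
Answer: -1/91081 ≈ -1.0979e-5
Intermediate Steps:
g = -9491 (g = (2586 + 89*42) - 15815 = (2586 + 3738) - 15815 = 6324 - 15815 = -9491)
1/(g - 81590) = 1/(-9491 - 81590) = 1/(-91081) = -1/91081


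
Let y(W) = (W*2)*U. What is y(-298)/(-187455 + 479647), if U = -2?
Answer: 149/36524 ≈ 0.0040795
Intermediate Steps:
y(W) = -4*W (y(W) = (W*2)*(-2) = (2*W)*(-2) = -4*W)
y(-298)/(-187455 + 479647) = (-4*(-298))/(-187455 + 479647) = 1192/292192 = 1192*(1/292192) = 149/36524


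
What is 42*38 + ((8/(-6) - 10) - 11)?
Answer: 4721/3 ≈ 1573.7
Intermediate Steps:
42*38 + ((8/(-6) - 10) - 11) = 1596 + ((8*(-⅙) - 10) - 11) = 1596 + ((-4/3 - 10) - 11) = 1596 + (-34/3 - 11) = 1596 - 67/3 = 4721/3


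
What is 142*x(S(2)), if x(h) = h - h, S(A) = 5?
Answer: 0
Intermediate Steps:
x(h) = 0
142*x(S(2)) = 142*0 = 0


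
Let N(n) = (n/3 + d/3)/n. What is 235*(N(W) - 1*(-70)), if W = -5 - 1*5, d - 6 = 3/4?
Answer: 395411/24 ≈ 16475.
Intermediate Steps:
d = 27/4 (d = 6 + 3/4 = 27/4 ≈ 6.7500)
W = -10 (W = -5 - 5 = -10)
N(n) = (9/4 + n/3)/n (N(n) = (n/3 + (27/4)/3)/n = (n*(1/3) + (27/4)*(1/3))/n = (n/3 + 9/4)/n = (9/4 + n/3)/n)
235*(N(W) - 1*(-70)) = 235*((1/12)*(27 + 4*(-10))/(-10) - 1*(-70)) = 235*((1/12)*(-1/10)*(27 - 40) + 70) = 235*((1/12)*(-1/10)*(-13) + 70) = 235*(13/120 + 70) = 235*(8413/120) = 395411/24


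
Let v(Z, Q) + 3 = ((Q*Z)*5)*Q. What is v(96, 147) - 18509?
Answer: 10353808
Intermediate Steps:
v(Z, Q) = -3 + 5*Z*Q² (v(Z, Q) = -3 + ((Q*Z)*5)*Q = -3 + (5*Q*Z)*Q = -3 + 5*Z*Q²)
v(96, 147) - 18509 = (-3 + 5*96*147²) - 18509 = (-3 + 5*96*21609) - 18509 = (-3 + 10372320) - 18509 = 10372317 - 18509 = 10353808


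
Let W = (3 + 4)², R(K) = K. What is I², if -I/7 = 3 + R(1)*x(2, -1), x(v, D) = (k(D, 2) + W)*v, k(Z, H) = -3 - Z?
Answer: 461041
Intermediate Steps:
W = 49 (W = 7² = 49)
x(v, D) = v*(46 - D) (x(v, D) = ((-3 - D) + 49)*v = (46 - D)*v = v*(46 - D))
I = -679 (I = -7*(3 + 1*(2*(46 - 1*(-1)))) = -7*(3 + 1*(2*(46 + 1))) = -7*(3 + 1*(2*47)) = -7*(3 + 1*94) = -7*(3 + 94) = -7*97 = -679)
I² = (-679)² = 461041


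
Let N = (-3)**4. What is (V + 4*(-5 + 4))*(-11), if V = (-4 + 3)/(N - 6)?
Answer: 3311/75 ≈ 44.147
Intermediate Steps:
N = 81
V = -1/75 (V = (-4 + 3)/(81 - 6) = -1/75 ≈ -0.013333)
(V + 4*(-5 + 4))*(-11) = (-1/75 + 4*(-5 + 4))*(-11) = (-1/75 + 4*(-1))*(-11) = (-1/75 - 4)*(-11) = -301/75*(-11) = 3311/75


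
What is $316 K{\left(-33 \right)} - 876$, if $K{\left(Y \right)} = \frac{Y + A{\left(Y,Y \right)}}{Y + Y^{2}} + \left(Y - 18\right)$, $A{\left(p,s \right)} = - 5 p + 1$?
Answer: $- \frac{4475381}{264} \approx -16952.0$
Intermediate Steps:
$A{\left(p,s \right)} = 1 - 5 p$
$K{\left(Y \right)} = -18 + Y + \frac{1 - 4 Y}{Y + Y^{2}}$ ($K{\left(Y \right)} = \frac{Y - \left(-1 + 5 Y\right)}{Y + Y^{2}} + \left(Y - 18\right) = \frac{1 - 4 Y}{Y + Y^{2}} + \left(-18 + Y\right) = -18 + Y + \frac{1 - 4 Y}{Y + Y^{2}}$)
$316 K{\left(-33 \right)} - 876 = 316 \frac{1 + \left(-33\right)^{3} - -726 - 17 \left(-33\right)^{2}}{\left(-33\right) \left(1 - 33\right)} - 876 = 316 \left(- \frac{1 - 35937 + 726 - 18513}{33 \left(-32\right)}\right) - 876 = 316 \left(\left(- \frac{1}{33}\right) \left(- \frac{1}{32}\right) \left(1 - 35937 + 726 - 18513\right)\right) - 876 = 316 \left(\left(- \frac{1}{33}\right) \left(- \frac{1}{32}\right) \left(-53723\right)\right) - 876 = 316 \left(- \frac{53723}{1056}\right) - 876 = - \frac{4244117}{264} - 876 = - \frac{4475381}{264}$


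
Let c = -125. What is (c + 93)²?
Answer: 1024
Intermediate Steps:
(c + 93)² = (-125 + 93)² = (-32)² = 1024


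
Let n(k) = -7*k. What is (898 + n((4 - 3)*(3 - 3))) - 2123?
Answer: -1225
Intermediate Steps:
(898 + n((4 - 3)*(3 - 3))) - 2123 = (898 - 7*(4 - 3)*(3 - 3)) - 2123 = (898 - 7*0) - 2123 = (898 + 0) - 2123 = 898 - 2123 = -1225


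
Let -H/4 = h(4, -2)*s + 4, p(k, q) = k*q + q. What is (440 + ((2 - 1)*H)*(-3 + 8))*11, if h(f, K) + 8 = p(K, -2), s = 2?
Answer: 6600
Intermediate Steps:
p(k, q) = q + k*q
h(f, K) = -10 - 2*K (h(f, K) = -8 - 2*(1 + K) = -8 + (-2 - 2*K) = -10 - 2*K)
H = 32 (H = -4*((-10 - 2*(-2))*2 + 4) = -4*((-10 + 4)*2 + 4) = -4*(-6*2 + 4) = -4*(-12 + 4) = -4*(-8) = 32)
(440 + ((2 - 1)*H)*(-3 + 8))*11 = (440 + ((2 - 1)*32)*(-3 + 8))*11 = (440 + (1*32)*5)*11 = (440 + 32*5)*11 = (440 + 160)*11 = 600*11 = 6600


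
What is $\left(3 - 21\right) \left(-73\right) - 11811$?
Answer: $-10497$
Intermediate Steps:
$\left(3 - 21\right) \left(-73\right) - 11811 = \left(-18\right) \left(-73\right) - 11811 = 1314 - 11811 = -10497$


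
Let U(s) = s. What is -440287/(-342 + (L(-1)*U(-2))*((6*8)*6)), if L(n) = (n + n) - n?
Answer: -440287/234 ≈ -1881.6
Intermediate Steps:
L(n) = n (L(n) = 2*n - n = n)
-440287/(-342 + (L(-1)*U(-2))*((6*8)*6)) = -440287/(-342 + (-1*(-2))*((6*8)*6)) = -440287/(-342 + 2*(48*6)) = -440287/(-342 + 2*288) = -440287/(-342 + 576) = -440287/234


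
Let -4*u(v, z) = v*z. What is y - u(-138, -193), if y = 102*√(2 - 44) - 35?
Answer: 13247/2 + 102*I*√42 ≈ 6623.5 + 661.04*I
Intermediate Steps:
u(v, z) = -v*z/4
y = -35 + 102*I*√42 (y = 102*√(-42) - 35 = 102*(I*√42) - 35 = 102*I*√42 - 35 = -35 + 102*I*√42 ≈ -35.0 + 661.04*I)
y - u(-138, -193) = (-35 + 102*I*√42) - (-1)*(-138)*(-193)/4 = (-35 + 102*I*√42) - 1*(-13317/2) = (-35 + 102*I*√42) + 13317/2 = 13247/2 + 102*I*√42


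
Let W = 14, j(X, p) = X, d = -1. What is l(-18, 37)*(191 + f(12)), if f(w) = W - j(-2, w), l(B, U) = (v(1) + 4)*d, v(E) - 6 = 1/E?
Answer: -2277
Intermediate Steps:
v(E) = 6 + 1/E
l(B, U) = -11 (l(B, U) = ((6 + 1/1) + 4)*(-1) = ((6 + 1) + 4)*(-1) = (7 + 4)*(-1) = 11*(-1) = -11)
f(w) = 16 (f(w) = 14 - 1*(-2) = 14 + 2 = 16)
l(-18, 37)*(191 + f(12)) = -11*(191 + 16) = -11*207 = -2277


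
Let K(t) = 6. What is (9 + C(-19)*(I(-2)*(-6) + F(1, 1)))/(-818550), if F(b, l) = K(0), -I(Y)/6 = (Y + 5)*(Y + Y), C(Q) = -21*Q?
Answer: 3777/18190 ≈ 0.20764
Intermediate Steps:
I(Y) = -12*Y*(5 + Y) (I(Y) = -6*(Y + 5)*(Y + Y) = -6*(5 + Y)*2*Y = -12*Y*(5 + Y))
F(b, l) = 6
(9 + C(-19)*(I(-2)*(-6) + F(1, 1)))/(-818550) = (9 + (-21*(-19))*(-12*(-2)*(5 - 2)*(-6) + 6))/(-818550) = (9 + 399*(-12*(-2)*3*(-6) + 6))*(-1/818550) = (9 + 399*(72*(-6) + 6))*(-1/818550) = (9 + 399*(-432 + 6))*(-1/818550) = (9 + 399*(-426))*(-1/818550) = (9 - 169974)*(-1/818550) = -169965*(-1/818550) = 3777/18190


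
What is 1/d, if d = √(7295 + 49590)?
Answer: √56885/56885 ≈ 0.0041928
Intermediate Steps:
d = √56885 ≈ 238.51
1/d = 1/(√56885) = √56885/56885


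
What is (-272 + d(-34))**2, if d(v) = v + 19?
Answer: 82369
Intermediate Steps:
d(v) = 19 + v
(-272 + d(-34))**2 = (-272 + (19 - 34))**2 = (-272 - 15)**2 = (-287)**2 = 82369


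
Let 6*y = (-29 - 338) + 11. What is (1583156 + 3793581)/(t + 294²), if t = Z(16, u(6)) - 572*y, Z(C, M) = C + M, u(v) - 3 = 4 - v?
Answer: 16130211/361175 ≈ 44.660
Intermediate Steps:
u(v) = 7 - v (u(v) = 3 + (4 - v) = 7 - v)
y = -178/3 (y = ((-29 - 338) + 11)/6 = (-367 + 11)/6 = (⅙)*(-356) = -178/3 ≈ -59.333)
t = 101867/3 (t = (16 + (7 - 1*6)) - 572*(-178/3) = (16 + (7 - 6)) + 101816/3 = (16 + 1) + 101816/3 = 17 + 101816/3 = 101867/3 ≈ 33956.)
(1583156 + 3793581)/(t + 294²) = (1583156 + 3793581)/(101867/3 + 294²) = 5376737/(101867/3 + 86436) = 5376737/(361175/3) = 5376737*(3/361175) = 16130211/361175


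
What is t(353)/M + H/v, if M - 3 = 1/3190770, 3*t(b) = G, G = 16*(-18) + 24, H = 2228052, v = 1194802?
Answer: -22439869325382/816929737673 ≈ -27.469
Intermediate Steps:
G = -264 (G = -288 + 24 = -264)
t(b) = -88 (t(b) = (⅓)*(-264) = -88)
M = 9572311/3190770 (M = 3 + 1/3190770 = 9572311/3190770 ≈ 3.0000)
t(353)/M + H/v = -88/9572311/3190770 + 2228052/1194802 = -88*3190770/9572311 + 2228052*(1/1194802) = -280787760/9572311 + 1114026/597401 = -22439869325382/816929737673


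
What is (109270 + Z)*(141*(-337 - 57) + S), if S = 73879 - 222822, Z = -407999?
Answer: 61089184313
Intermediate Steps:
S = -148943
(109270 + Z)*(141*(-337 - 57) + S) = (109270 - 407999)*(141*(-337 - 57) - 148943) = -298729*(141*(-394) - 148943) = -298729*(-55554 - 148943) = -298729*(-204497) = 61089184313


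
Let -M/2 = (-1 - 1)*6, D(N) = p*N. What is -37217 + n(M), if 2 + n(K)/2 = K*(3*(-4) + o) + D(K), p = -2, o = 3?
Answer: -37749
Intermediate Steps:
D(N) = -2*N
M = 24 (M = -2*(-1 - 1)*6 = -(-4)*6 = -2*(-12) = 24)
n(K) = -4 - 22*K (n(K) = -4 + 2*(K*(3*(-4) + 3) - 2*K) = -4 + 2*(K*(-12 + 3) - 2*K) = -4 + 2*(K*(-9) - 2*K) = -4 + 2*(-9*K - 2*K) = -4 + 2*(-11*K) = -4 - 22*K)
-37217 + n(M) = -37217 + (-4 - 22*24) = -37217 + (-4 - 528) = -37217 - 532 = -37749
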